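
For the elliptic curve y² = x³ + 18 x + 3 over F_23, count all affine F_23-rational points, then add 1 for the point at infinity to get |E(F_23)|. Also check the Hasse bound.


Affine points = {(0, 7), (0, 16), (2, 1), (2, 22), (4, 1), (4, 22), (7, 9), (7, 14), (14, 3), (14, 20), (17, 1), (17, 22), (18, 8), (18, 15)}; affine count = 14; |E(F_23)| = 15.

Discriminant check: Δ ∝ 4a³ + 27b² = 4·18³ + 27·3² = 4·5832 + 27·9 ≡ 19 (mod 23). Nonzero ⇒ E is nonsingular.
For each x ∈ F_23, compute rhs = x³ + 18·x + 3 mod 23, then count y ∈ F_23 with y² ≡ rhs.
  x = 0: rhs = 3, matching y values: 7, 16 (2 points).
  x = 1: rhs = 22, matching y values: none (0 points).
  x = 2: rhs = 1, matching y values: 1, 22 (2 points).
  x = 3: rhs = 15, matching y values: none (0 points).
  x = 4: rhs = 1, matching y values: 1, 22 (2 points).
  x = 5: rhs = 11, matching y values: none (0 points).
  x = 6: rhs = 5, matching y values: none (0 points).
  x = 7: rhs = 12, matching y values: 9, 14 (2 points).
  x = 8: rhs = 15, matching y values: none (0 points).
  x = 9: rhs = 20, matching y values: none (0 points).
  x = 10: rhs = 10, matching y values: none (0 points).
  x = 11: rhs = 14, matching y values: none (0 points).
  x = 12: rhs = 15, matching y values: none (0 points).
  x = 13: rhs = 19, matching y values: none (0 points).
  x = 14: rhs = 9, matching y values: 3, 20 (2 points).
  x = 15: rhs = 14, matching y values: none (0 points).
  x = 16: rhs = 17, matching y values: none (0 points).
  x = 17: rhs = 1, matching y values: 1, 22 (2 points).
  x = 18: rhs = 18, matching y values: 8, 15 (2 points).
  x = 19: rhs = 5, matching y values: none (0 points).
  x = 20: rhs = 14, matching y values: none (0 points).
  x = 21: rhs = 5, matching y values: none (0 points).
  x = 22: rhs = 7, matching y values: none (0 points).
Total affine count: 14.
Full point count |E(F_23)| = 14 + 1 = 15.
Hasse bound: |15 − (23+1)| = |-9| = 9 ≤ 2√23 ≈ 9.5917 ✓.


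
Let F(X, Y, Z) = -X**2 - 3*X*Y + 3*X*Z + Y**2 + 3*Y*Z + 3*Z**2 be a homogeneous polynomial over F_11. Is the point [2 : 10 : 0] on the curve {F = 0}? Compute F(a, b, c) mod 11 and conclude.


F(2,10,0) ≡ 3 (mod 11); P is NOT on the curve.

Evaluate F(2, 10, 0) term-by-term (mod 11).
  -X**2 ↦ -1·4·1·1 = -4
  -3*X*Y ↦ -3·2·10·1 = -60
  3*X*Z ↦ 3·2·1·0 = 0
  Y**2 ↦ 1·1·100·1 = 100
  3*Y*Z ↦ 3·1·10·0 = 0
  3*Z**2 ↦ 3·1·1·0 = 0
Sum: F(2, 10, 0) = (-4) + (-60) + (0) + (100) + (0) + (0) = 36.
Reducing mod 11: 36 ≡ 3 (mod 11).
Since F(a, b, c) ≡ 3 ≠ 0 (mod 11), P does NOT lie on the curve.


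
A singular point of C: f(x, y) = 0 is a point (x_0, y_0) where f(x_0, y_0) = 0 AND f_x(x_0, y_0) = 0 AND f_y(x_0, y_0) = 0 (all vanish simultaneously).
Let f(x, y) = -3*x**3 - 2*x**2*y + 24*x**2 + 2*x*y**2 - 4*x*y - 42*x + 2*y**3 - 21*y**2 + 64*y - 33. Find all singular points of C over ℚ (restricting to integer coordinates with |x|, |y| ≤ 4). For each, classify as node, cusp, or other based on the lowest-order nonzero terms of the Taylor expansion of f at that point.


Singular points: {(2, 3)}; classification: cusp.

Compute partial derivatives:
  f_x = -9*x**2 - 4*x*y + 48*x + 2*y**2 - 4*y - 42.
  f_y = -2*x**2 + 4*x*y - 4*x + 6*y**2 - 42*y + 64.
Scan x_0 ∈ {−4, ..., 4}. For each x_0, f_y(x_0, y) is a polynomial in y; find its integer roots y ∈ {−4, ..., 4}, then test f_x and f at those candidates.
  x = -4: f_y(-4, y) = 6*y**2 - 58*y + 48; no integer root y with |y| ≤ 4.
  x = -3: f_y(-3, y) = 6*y**2 - 54*y + 58; no integer root y with |y| ≤ 4.
  x = -2: f_y(-2, y) = 6*y**2 - 50*y + 64; no integer root y with |y| ≤ 4.
  x = -1: f_y(-1, y) = 6*y**2 - 46*y + 66; no integer root y with |y| ≤ 4.
  x = 0: f_y(0, y) = 6*y**2 - 42*y + 64; no integer root y with |y| ≤ 4.
  x = 1: f_y(1, y) = 6*y**2 - 38*y + 58; no integer root y with |y| ≤ 4.
  x = 2: f_y(2, y) = 6*y**2 - 34*y + 48; vanishes at y ∈ {3}. (2, 3): f_x = 0, f = 0 — SINGULAR.
  x = 3: f_y(3, y) = 6*y**2 - 30*y + 34; no integer root y with |y| ≤ 4.
  x = 4: f_y(4, y) = 6*y**2 - 26*y + 16; no integer root y with |y| ≤ 4.
Only singular point on the grid: (2, 3).
Classify: substitute x = 2 + u, y = 3 + v and expand: f = -3*u**3 - 2*u**2*v + 2*u*v**2 + 2*v**3 + v**2.
No constant or linear terms (consistent with a singular point). Quadratic part: v**2. Cubic part: -3*u**3 - 2*u**2*v + 2*u*v**2 + 2*v**3.
The quadratic part v**2 is a perfect square, so there is a single (double) tangent line v = 0, i.e. y = 3. Restricting the cubic part to that line (v = 0) leaves -3*u**3 ≠ 0, so f is not divisible by v and the branch is v² ≈ 3*u**3 to lowest order — this is a cusp.
Classification: cusp.


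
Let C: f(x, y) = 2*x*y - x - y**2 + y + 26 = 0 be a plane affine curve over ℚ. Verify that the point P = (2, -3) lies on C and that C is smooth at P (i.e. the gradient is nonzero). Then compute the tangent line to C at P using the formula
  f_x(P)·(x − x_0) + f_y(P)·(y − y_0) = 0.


Tangent line at P: -7*x + 11*y + 47 = 0.

Step 1: f(2, -3) = 0, so P lies on C.
Step 2: partial derivatives
  f_x(x, y) = 2*y - 1, f_y(x, y) = 2*x - 2*y + 1.
  f_x(P) = -7, f_y(P) = 11 (gradient nonzero, so P is smooth).
Step 3: tangent line at P: -7·(x − 2) + 11·(y − -3) = 0.
Expanding: -7*x + 11*y + 47 = 0.


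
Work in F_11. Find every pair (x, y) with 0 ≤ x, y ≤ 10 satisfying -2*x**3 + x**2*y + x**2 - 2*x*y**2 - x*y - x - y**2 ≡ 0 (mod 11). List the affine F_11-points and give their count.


Affine F_11-points: {(0, 0), (1, 5), (1, 6), (3, 6), (3, 9), (4, 7), (4, 9), (5, 6), (6, 1), (6, 3), (8, 0), (8, 2), (9, 0), (9, 9)}; count = 14.

For each of the 121 pairs (x, y) ∈ F_11², evaluate f(x, y) mod 11. Record the zeros.
  x = 0: [0↦0, 1↦10, 2↦7, 3↦2, 4↦6, 5↦8, 6↦8, 7↦6, 8↦2, 9↦7, 10↦10]  zeros at y ∈ {0}
  x = 1: [0↦9, 1↦6, 2↦8, 3↦4, 4↦5, 5↦0, 6↦0, 7↦5, 8↦4, 9↦8, 10↦6]  zeros at y ∈ {5, 6}
  x = 2: [0↦8, 1↦5, 2↦3, 3↦2, 4↦2, 5↦3, 6↦5, 7↦8, 8↦1, 9↦6, 10↦1]  zeros at y ∈ ∅
  x = 3: [0↦7, 1↦6, 2↦2, 3↦6, 4↦7, 5↦5, 6↦0, 7↦3, 8↦3, 9↦0, 10↦5]  zeros at y ∈ {6, 9}
  x = 4: [0↦5, 1↦8, 2↦4, 3↦4, 4↦8, 5↦5, 6↦6, 7↦0, 8↦9, 9↦0, 10↦6]  zeros at y ∈ {7, 9}
  x = 5: [0↦1, 1↦10, 2↦8, 3↦6, 4↦4, 5↦2, 6↦0, 7↦9, 8↦7, 9↦5, 10↦3]  zeros at y ∈ {6}
  x = 6: [0↦5, 1↦0, 2↦2, 3↦0, 4↦5, 5↦6, 6↦3, 7↦7, 8↦7, 9↦3, 10↦6]  zeros at y ∈ {1, 3}
  x = 7: [0↦5, 1↦10, 2↦7, 3↦7, 4↦10, 5↦5, 6↦3, 7↦4, 8↦8, 9↦4, 10↦3]  zeros at y ∈ ∅
  x = 8: [0↦0, 1↦6, 2↦0, 3↦4, 4↦7, 5↦9, 6↦10, 7↦10, 8↦9, 9↦7, 10↦4]  zeros at y ∈ {0, 2}
  x = 9: [0↦0, 1↦9, 2↦2, 3↦1, 4↦6, 5↦6, 6↦1, 7↦2, 8↦9, 9↦0, 10↦8]  zeros at y ∈ {0, 9}
  x = 10: [0↦4, 1↦7, 2↦1, 3↦8, 4↦6, 5↦6, 6↦8, 7↦1, 8↦7, 9↦4, 10↦3]  zeros at y ∈ ∅
Collecting zeros: affine points = {(0, 0), (1, 5), (1, 6), (3, 6), (3, 9), (4, 7), (4, 9), (5, 6), (6, 1), (6, 3), (8, 0), (8, 2), (9, 0), (9, 9)}.
Total count |C(F_11)_aff| = 14.


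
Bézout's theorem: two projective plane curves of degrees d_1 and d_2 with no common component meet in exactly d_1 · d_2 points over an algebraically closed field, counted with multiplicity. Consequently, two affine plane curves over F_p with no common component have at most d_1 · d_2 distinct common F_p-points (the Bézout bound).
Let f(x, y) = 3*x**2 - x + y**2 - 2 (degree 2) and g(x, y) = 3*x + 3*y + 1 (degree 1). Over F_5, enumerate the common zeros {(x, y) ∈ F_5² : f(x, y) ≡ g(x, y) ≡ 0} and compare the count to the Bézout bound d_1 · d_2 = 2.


Common zeros: ∅; count = 0; Bézout bound = 2.

deg(f) = 2, deg(g) = 1, so Bézout bound = 2.
Scan x ∈ F_5. For each x, list the y ∈ F_5 with f(x, y) ≡ 0 and those with g(x, y) ≡ 0 (mod 5); the common zeros in that column are the intersection.
  x = 0: f ≡ 0 at y ∈ ∅; g ≡ 0 at y ∈ {3}; common: ∅.
  x = 1: f ≡ 0 at y ∈ {0}; g ≡ 0 at y ∈ {2}; common: ∅.
  x = 2: f ≡ 0 at y ∈ ∅; g ≡ 0 at y ∈ {1}; common: ∅.
  x = 3: f ≡ 0 at y ∈ ∅; g ≡ 0 at y ∈ {0}; common: ∅.
  x = 4: f ≡ 0 at y ∈ ∅; g ≡ 0 at y ∈ {4}; common: ∅.
Collecting: common zeros = ∅, so the count is 0.
Comparison with the Bézout bound: 0 ≤ 2 = deg(f)·deg(g), as expected for curves with no common component (the affine F_5-count falls short of the bound because intersections may lie at infinity, over extension fields, or carry multiplicity).


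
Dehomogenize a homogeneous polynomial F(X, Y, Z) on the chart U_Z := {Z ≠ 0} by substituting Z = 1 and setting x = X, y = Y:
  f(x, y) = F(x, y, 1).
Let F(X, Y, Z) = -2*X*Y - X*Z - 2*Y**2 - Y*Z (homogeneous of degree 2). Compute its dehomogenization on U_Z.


f(x, y) = -2*x*y - x - 2*y**2 - y

On U_Z we set Z = 1. Each monomial c·X^i·Y^j·Z^k in F becomes c·x^i·y^j·1^k = c·x^i·y^j.
Substituting Z = 1: F(X, Y, 1) = -2*x*y - x - 2*y**2 - y.
Note: deg(f) ≤ deg(F) = 2; strict inequality happens when F is divisible by Z (lost terms).


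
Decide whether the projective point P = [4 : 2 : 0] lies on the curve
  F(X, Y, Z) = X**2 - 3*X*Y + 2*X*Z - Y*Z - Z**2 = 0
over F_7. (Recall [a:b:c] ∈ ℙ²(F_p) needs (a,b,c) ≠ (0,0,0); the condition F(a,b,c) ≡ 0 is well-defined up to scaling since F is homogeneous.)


F(4,2,0) ≡ 6 (mod 7); P is NOT on the curve.

Evaluate F(4, 2, 0) term-by-term (mod 7).
  X**2 ↦ 1·16·1·1 = 16
  -3*X*Y ↦ -3·4·2·1 = -24
  2*X*Z ↦ 2·4·1·0 = 0
  -Y*Z ↦ -1·1·2·0 = 0
  -Z**2 ↦ -1·1·1·0 = 0
Sum: F(4, 2, 0) = (16) + (-24) + (0) + (0) + (0) = -8.
Reducing mod 7: -8 ≡ 6 (mod 7).
Since F(a, b, c) ≡ 6 ≠ 0 (mod 7), P does NOT lie on the curve.


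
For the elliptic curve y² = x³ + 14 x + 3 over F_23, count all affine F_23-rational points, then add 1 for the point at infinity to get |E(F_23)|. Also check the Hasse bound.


Affine points = {(0, 7), (0, 16), (1, 8), (1, 15), (2, 4), (2, 19), (3, 7), (3, 16), (4, 10), (4, 13), (6, 2), (6, 21), (8, 11), (8, 12), (10, 4), (10, 19), (11, 4), (11, 19), (12, 6), (12, 17), (13, 6), (13, 17), (15, 0), (17, 5), (17, 18), (20, 7), (20, 16), (21, 6), (21, 17)}; affine count = 29; |E(F_23)| = 30.

Discriminant check: Δ ∝ 4a³ + 27b² = 4·14³ + 27·3² = 4·2744 + 27·9 ≡ 18 (mod 23). Nonzero ⇒ E is nonsingular.
For each x ∈ F_23, compute rhs = x³ + 14·x + 3 mod 23, then count y ∈ F_23 with y² ≡ rhs.
  x = 0: rhs = 3, matching y values: 7, 16 (2 points).
  x = 1: rhs = 18, matching y values: 8, 15 (2 points).
  x = 2: rhs = 16, matching y values: 4, 19 (2 points).
  x = 3: rhs = 3, matching y values: 7, 16 (2 points).
  x = 4: rhs = 8, matching y values: 10, 13 (2 points).
  x = 5: rhs = 14, matching y values: none (0 points).
  x = 6: rhs = 4, matching y values: 2, 21 (2 points).
  x = 7: rhs = 7, matching y values: none (0 points).
  x = 8: rhs = 6, matching y values: 11, 12 (2 points).
  x = 9: rhs = 7, matching y values: none (0 points).
  x = 10: rhs = 16, matching y values: 4, 19 (2 points).
  x = 11: rhs = 16, matching y values: 4, 19 (2 points).
  x = 12: rhs = 13, matching y values: 6, 17 (2 points).
  x = 13: rhs = 13, matching y values: 6, 17 (2 points).
  x = 14: rhs = 22, matching y values: none (0 points).
  x = 15: rhs = 0, matching y values: 0 (1 points).
  x = 16: rhs = 22, matching y values: none (0 points).
  x = 17: rhs = 2, matching y values: 5, 18 (2 points).
  x = 18: rhs = 15, matching y values: none (0 points).
  x = 19: rhs = 21, matching y values: none (0 points).
  x = 20: rhs = 3, matching y values: 7, 16 (2 points).
  x = 21: rhs = 13, matching y values: 6, 17 (2 points).
  x = 22: rhs = 11, matching y values: none (0 points).
Total affine count: 29.
Full point count |E(F_23)| = 29 + 1 = 30.
Hasse bound: |30 − (23+1)| = |6| = 6 ≤ 2√23 ≈ 9.5917 ✓.


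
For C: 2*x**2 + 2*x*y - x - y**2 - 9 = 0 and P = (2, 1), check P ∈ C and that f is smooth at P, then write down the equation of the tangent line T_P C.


Tangent line at P: 9*x + 2*y - 20 = 0.

Step 1: f(2, 1) = 0, so P lies on C.
Step 2: partial derivatives
  f_x(x, y) = 4*x + 2*y - 1, f_y(x, y) = 2*x - 2*y.
  f_x(P) = 9, f_y(P) = 2 (gradient nonzero, so P is smooth).
Step 3: tangent line at P: 9·(x − 2) + 2·(y − 1) = 0.
Expanding: 9*x + 2*y - 20 = 0.


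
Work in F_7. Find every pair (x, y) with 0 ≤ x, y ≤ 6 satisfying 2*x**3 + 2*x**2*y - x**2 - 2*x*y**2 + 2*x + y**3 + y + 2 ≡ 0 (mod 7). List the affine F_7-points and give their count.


Affine F_7-points: {(0, 4), (0, 6), (1, 1), (1, 4), (2, 2), (5, 6), (6, 4)}; count = 7.

For each of the 49 pairs (x, y) ∈ F_7², evaluate f(x, y) mod 7. Record the zeros.
  x = 0: [0↦2, 1↦4, 2↦5, 3↦4, 4↦0, 5↦6, 6↦0]  zeros at y ∈ {4, 6}
  x = 1: [0↦5, 1↦0, 2↦4, 3↦2, 4↦0, 5↦4, 6↦6]  zeros at y ∈ {1, 4}
  x = 2: [0↦4, 1↦3, 2↦0, 3↦1, 4↦5, 5↦4, 6↦4]  zeros at y ∈ {2}
  x = 3: [0↦4, 1↦4, 2↦5, 3↦6, 4↦6, 5↦4, 6↦6]  zeros at y ∈ ∅
  x = 4: [0↦3, 1↦1, 2↦3, 3↦1, 4↦1, 5↦2, 6↦3]  zeros at y ∈ ∅
  x = 5: [0↦6, 1↦6, 2↦6, 3↦5, 4↦2, 5↦3, 6↦0]  zeros at y ∈ {6}
  x = 6: [0↦4, 1↦3, 2↦5, 3↦2, 4↦0, 5↦5, 6↦2]  zeros at y ∈ {4}
Collecting zeros: affine points = {(0, 4), (0, 6), (1, 1), (1, 4), (2, 2), (5, 6), (6, 4)}.
Total count |C(F_7)_aff| = 7.


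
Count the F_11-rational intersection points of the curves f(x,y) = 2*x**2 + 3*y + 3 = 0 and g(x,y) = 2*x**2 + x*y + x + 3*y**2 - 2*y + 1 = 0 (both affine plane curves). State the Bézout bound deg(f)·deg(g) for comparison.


Common zeros: {(2, 0), (8, 4)}; count = 2; Bézout bound = 4.

deg(f) = 2, deg(g) = 2, so Bézout bound = 4.
Scan x ∈ F_11. For each x, list the y ∈ F_11 with f(x, y) ≡ 0 and those with g(x, y) ≡ 0 (mod 11); the common zeros in that column are the intersection.
  x = 0: f ≡ 0 at y ∈ {10}; g ≡ 0 at y ∈ {3, 5}; common: ∅.
  x = 1: f ≡ 0 at y ∈ {2}; g ≡ 0 at y ∈ ∅; common: ∅.
  x = 2: f ≡ 0 at y ∈ {0}; g ≡ 0 at y ∈ {0}; common: {0}.
  x = 3: f ≡ 0 at y ∈ {4}; g ≡ 0 at y ∈ {0, 7}; common: ∅.
  x = 4: f ≡ 0 at y ∈ {3}; g ≡ 0 at y ∈ {7}; common: ∅.
  x = 5: f ≡ 0 at y ∈ {8}; g ≡ 0 at y ∈ ∅; common: ∅.
  x = 6: f ≡ 0 at y ∈ {8}; g ≡ 0 at y ∈ {2, 4}; common: ∅.
  x = 7: f ≡ 0 at y ∈ {3}; g ≡ 0 at y ∈ ∅; common: ∅.
  x = 8: f ≡ 0 at y ∈ {4}; g ≡ 0 at y ∈ {4, 5}; common: {4}.
  x = 9: f ≡ 0 at y ∈ {0}; g ≡ 0 at y ∈ {2, 3}; common: ∅.
  x = 10: f ≡ 0 at y ∈ {2}; g ≡ 0 at y ∈ ∅; common: ∅.
Collecting: common zeros = {(2, 0), (8, 4)}, so the count is 2.
Comparison with the Bézout bound: 2 ≤ 4 = deg(f)·deg(g), as expected for curves with no common component (the affine F_11-count falls short of the bound because intersections may lie at infinity, over extension fields, or carry multiplicity).


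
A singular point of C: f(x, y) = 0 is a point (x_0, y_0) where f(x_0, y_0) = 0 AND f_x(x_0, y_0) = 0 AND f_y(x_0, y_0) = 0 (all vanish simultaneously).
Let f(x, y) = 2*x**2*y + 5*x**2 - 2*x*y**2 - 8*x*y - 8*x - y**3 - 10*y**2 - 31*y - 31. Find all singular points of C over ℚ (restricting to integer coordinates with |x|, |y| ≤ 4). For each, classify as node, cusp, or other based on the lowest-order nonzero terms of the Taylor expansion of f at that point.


Singular points: {(-1, -3)}; classification: node.

Compute partial derivatives:
  f_x = 4*x*y + 10*x - 2*y**2 - 8*y - 8.
  f_y = 2*x**2 - 4*x*y - 8*x - 3*y**2 - 20*y - 31.
Scan x_0 ∈ {−4, ..., 4}. For each x_0, f_y(x_0, y) is a polynomial in y; find its integer roots y ∈ {−4, ..., 4}, then test f_x and f at those candidates.
  x = -4: f_y(-4, y) = -3*y**2 - 4*y + 33; no integer root y with |y| ≤ 4.
  x = -3: f_y(-3, y) = -3*y**2 - 8*y + 11; vanishes at y ∈ {1}. (-3, 1): f_x = -60 ≠ 0.
  x = -2: f_y(-2, y) = -3*y**2 - 12*y - 7; no integer root y with |y| ≤ 4.
  x = -1: f_y(-1, y) = -3*y**2 - 16*y - 21; vanishes at y ∈ {-3}. (-1, -3): f_x = 0, f = 0 — SINGULAR.
  x = 0: f_y(0, y) = -3*y**2 - 20*y - 31; no integer root y with |y| ≤ 4.
  x = 1: f_y(1, y) = -3*y**2 - 24*y - 37; no integer root y with |y| ≤ 4.
  x = 2: f_y(2, y) = -3*y**2 - 28*y - 39; no integer root y with |y| ≤ 4.
  x = 3: f_y(3, y) = -3*y**2 - 32*y - 37; no integer root y with |y| ≤ 4.
  x = 4: f_y(4, y) = -3*y**2 - 36*y - 31; no integer root y with |y| ≤ 4.
Only singular point on the grid: (-1, -3).
Classify: substitute x = -1 + u, y = -3 + v and expand: f = 2*u**2*v - u**2 - 2*u*v**2 - v**3 + v**2.
No constant or linear terms (consistent with a singular point). Quadratic part: -u**2 + v**2. Cubic part: 2*u**2*v - 2*u*v**2 - v**3.
The quadratic part v**2 - u**2 = (v − u)(v + u) splits into two distinct linear factors, so there are two distinct tangent lines y − -3 = ±(x − -1) — this is a node (ordinary double point).
Classification: node.


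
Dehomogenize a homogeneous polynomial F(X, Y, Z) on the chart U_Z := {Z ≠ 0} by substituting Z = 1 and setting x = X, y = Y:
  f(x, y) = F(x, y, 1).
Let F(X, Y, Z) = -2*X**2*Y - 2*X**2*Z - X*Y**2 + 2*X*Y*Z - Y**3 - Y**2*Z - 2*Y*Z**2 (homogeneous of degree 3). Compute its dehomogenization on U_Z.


f(x, y) = -2*x**2*y - 2*x**2 - x*y**2 + 2*x*y - y**3 - y**2 - 2*y

On U_Z we set Z = 1. Each monomial c·X^i·Y^j·Z^k in F becomes c·x^i·y^j·1^k = c·x^i·y^j.
Substituting Z = 1: F(X, Y, 1) = -2*x**2*y - 2*x**2 - x*y**2 + 2*x*y - y**3 - y**2 - 2*y.
Note: deg(f) ≤ deg(F) = 3; strict inequality happens when F is divisible by Z (lost terms).


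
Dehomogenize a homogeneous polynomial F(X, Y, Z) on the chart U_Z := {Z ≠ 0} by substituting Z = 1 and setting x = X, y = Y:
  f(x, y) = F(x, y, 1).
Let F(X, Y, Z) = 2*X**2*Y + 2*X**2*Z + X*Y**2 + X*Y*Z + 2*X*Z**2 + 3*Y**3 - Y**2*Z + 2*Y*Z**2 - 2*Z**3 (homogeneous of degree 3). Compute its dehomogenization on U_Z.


f(x, y) = 2*x**2*y + 2*x**2 + x*y**2 + x*y + 2*x + 3*y**3 - y**2 + 2*y - 2

On U_Z we set Z = 1. Each monomial c·X^i·Y^j·Z^k in F becomes c·x^i·y^j·1^k = c·x^i·y^j.
Substituting Z = 1: F(X, Y, 1) = 2*x**2*y + 2*x**2 + x*y**2 + x*y + 2*x + 3*y**3 - y**2 + 2*y - 2.
Note: deg(f) ≤ deg(F) = 3; strict inequality happens when F is divisible by Z (lost terms).


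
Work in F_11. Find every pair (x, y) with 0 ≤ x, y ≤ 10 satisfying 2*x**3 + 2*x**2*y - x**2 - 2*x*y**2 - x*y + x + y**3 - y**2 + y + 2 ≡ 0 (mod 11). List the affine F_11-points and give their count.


Affine F_11-points: {(2, 8), (3, 4), (3, 6), (3, 8), (4, 4), (4, 8), (5, 9), (6, 4), (6, 5), (7, 3), (9, 2), (10, 7)}; count = 12.

For each of the 121 pairs (x, y) ∈ F_11², evaluate f(x, y) mod 11. Record the zeros.
  x = 0: [0↦2, 1↦3, 2↦8, 3↦1, 4↦10, 5↦8, 6↦1, 7↦6, 8↦7, 9↦10, 10↦10]  zeros at y ∈ ∅
  x = 1: [0↦4, 1↦4, 2↦4, 3↦10, 4↦6, 5↦9, 6↦3, 7↦5, 8↦10, 9↦2, 10↦9]  zeros at y ∈ ∅
  x = 2: [0↦5, 1↦8, 2↦7, 3↦8, 4↦6, 5↦7, 6↦6, 7↦9, 8↦0, 9↦7, 10↦3]  zeros at y ∈ {8}
  x = 3: [0↦6, 1↦5, 2↦7, 3↦7, 4↦0, 5↦3, 6↦0, 7↦8, 8↦0, 9↦4, 10↦4]  zeros at y ∈ {4, 6, 8}
  x = 4: [0↦8, 1↦7, 2↦5, 3↦8, 4↦0, 5↦9, 6↦8, 7↦3, 8↦0, 9↦5, 10↦2]  zeros at y ∈ {4, 8}
  x = 5: [0↦1, 1↦4, 2↦2, 3↦1, 4↦7, 5↦4, 6↦9, 7↦6, 8↦1, 9↦0, 10↦9]  zeros at y ∈ {9}
  x = 6: [0↦8, 1↦8, 2↦10, 3↦9, 4↦0, 5↦0, 6↦4, 7↦7, 8↦4, 9↦1, 10↦4]  zeros at y ∈ {4, 5}
  x = 7: [0↦8, 1↦9, 2↦8, 3↦0, 4↦2, 5↦9, 6↦5, 7↦7, 8↦10, 9↦9, 10↦10]  zeros at y ∈ {3}
  x = 8: [0↦2, 1↦8, 2↦8, 3↦8, 4↦3, 5↦10, 6↦2, 7↦7, 8↦9, 9↦3, 10↦6]  zeros at y ∈ ∅
  x = 9: [0↦2, 1↦6, 2↦0, 3↦1, 4↦4, 5↦4, 6↦7, 7↦8, 8↦2, 9↦6, 10↦4]  zeros at y ∈ {2}
  x = 10: [0↦9, 1↦4, 2↦7, 3↦2, 4↦6, 5↦3, 6↦10, 7↦0, 8↦1, 9↦8, 10↦5]  zeros at y ∈ {7}
Collecting zeros: affine points = {(2, 8), (3, 4), (3, 6), (3, 8), (4, 4), (4, 8), (5, 9), (6, 4), (6, 5), (7, 3), (9, 2), (10, 7)}.
Total count |C(F_11)_aff| = 12.


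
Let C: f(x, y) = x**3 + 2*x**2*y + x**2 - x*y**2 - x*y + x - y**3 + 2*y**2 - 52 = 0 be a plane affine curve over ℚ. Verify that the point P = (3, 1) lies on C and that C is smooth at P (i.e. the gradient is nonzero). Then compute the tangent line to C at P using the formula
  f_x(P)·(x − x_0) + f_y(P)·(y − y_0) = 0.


Tangent line at P: 44*x + 10*y - 142 = 0.

Step 1: f(3, 1) = 0, so P lies on C.
Step 2: partial derivatives
  f_x(x, y) = 3*x**2 + 4*x*y + 2*x - y**2 - y + 1, f_y(x, y) = 2*x**2 - 2*x*y - x - 3*y**2 + 4*y.
  f_x(P) = 44, f_y(P) = 10 (gradient nonzero, so P is smooth).
Step 3: tangent line at P: 44·(x − 3) + 10·(y − 1) = 0.
Expanding: 44*x + 10*y - 142 = 0.


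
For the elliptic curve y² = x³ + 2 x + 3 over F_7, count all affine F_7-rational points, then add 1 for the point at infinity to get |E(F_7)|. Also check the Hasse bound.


Affine points = {(2, 1), (2, 6), (3, 1), (3, 6), (6, 0)}; affine count = 5; |E(F_7)| = 6.

Discriminant check: Δ ∝ 4a³ + 27b² = 4·2³ + 27·3² = 4·8 + 27·9 ≡ 2 (mod 7). Nonzero ⇒ E is nonsingular.
For each x ∈ F_7, compute rhs = x³ + 2·x + 3 mod 7, then count y ∈ F_7 with y² ≡ rhs.
  x = 0: rhs = 3, matching y values: none (0 points).
  x = 1: rhs = 6, matching y values: none (0 points).
  x = 2: rhs = 1, matching y values: 1, 6 (2 points).
  x = 3: rhs = 1, matching y values: 1, 6 (2 points).
  x = 4: rhs = 5, matching y values: none (0 points).
  x = 5: rhs = 5, matching y values: none (0 points).
  x = 6: rhs = 0, matching y values: 0 (1 points).
Total affine count: 5.
Full point count |E(F_7)| = 5 + 1 = 6.
Hasse bound: |6 − (7+1)| = |-2| = 2 ≤ 2√7 ≈ 5.2915 ✓.


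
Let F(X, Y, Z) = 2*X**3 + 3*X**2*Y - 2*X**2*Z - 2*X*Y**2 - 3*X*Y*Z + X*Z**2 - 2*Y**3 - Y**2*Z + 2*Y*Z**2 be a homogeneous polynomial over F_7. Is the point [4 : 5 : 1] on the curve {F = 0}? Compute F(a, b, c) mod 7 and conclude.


F(4,5,1) ≡ 4 (mod 7); P is NOT on the curve.

Evaluate F(4, 5, 1) term-by-term (mod 7).
  2*X**3 ↦ 2·64·1·1 = 128
  3*X**2*Y ↦ 3·16·5·1 = 240
  -2*X**2*Z ↦ -2·16·1·1 = -32
  -2*X*Y**2 ↦ -2·4·25·1 = -200
  -3*X*Y*Z ↦ -3·4·5·1 = -60
  X*Z**2 ↦ 1·4·1·1 = 4
  -2*Y**3 ↦ -2·1·125·1 = -250
  -Y**2*Z ↦ -1·1·25·1 = -25
  2*Y*Z**2 ↦ 2·1·5·1 = 10
Sum: F(4, 5, 1) = (128) + (240) + (-32) + (-200) + (-60) + (4) + (-250) + (-25) + (10) = -185.
Reducing mod 7: -185 ≡ 4 (mod 7).
Since F(a, b, c) ≡ 4 ≠ 0 (mod 7), P does NOT lie on the curve.


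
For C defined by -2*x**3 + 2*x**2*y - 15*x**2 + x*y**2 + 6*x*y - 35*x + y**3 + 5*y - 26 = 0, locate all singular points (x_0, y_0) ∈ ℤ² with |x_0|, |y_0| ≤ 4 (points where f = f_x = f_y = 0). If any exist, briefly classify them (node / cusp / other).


Singular points: {(-2, 1)}; classification: node.

Compute partial derivatives:
  f_x = -6*x**2 + 4*x*y - 30*x + y**2 + 6*y - 35.
  f_y = 2*x**2 + 2*x*y + 6*x + 3*y**2 + 5.
Scan x_0 ∈ {−4, ..., 4}. For each x_0, f_y(x_0, y) is a polynomial in y; find its integer roots y ∈ {−4, ..., 4}, then test f_x and f at those candidates.
  x = -4: f_y(-4, y) = 3*y**2 - 8*y + 13; no integer root y with |y| ≤ 4.
  x = -3: f_y(-3, y) = 3*y**2 - 6*y + 5; no integer root y with |y| ≤ 4.
  x = -2: f_y(-2, y) = 3*y**2 - 4*y + 1; vanishes at y ∈ {1}. (-2, 1): f_x = 0, f = 0 — SINGULAR.
  x = -1: f_y(-1, y) = 3*y**2 - 2*y + 1; no integer root y with |y| ≤ 4.
  x = 0: f_y(0, y) = 3*y**2 + 5; no integer root y with |y| ≤ 4.
  x = 1: f_y(1, y) = 3*y**2 + 2*y + 13; no integer root y with |y| ≤ 4.
  x = 2: f_y(2, y) = 3*y**2 + 4*y + 25; no integer root y with |y| ≤ 4.
  x = 3: f_y(3, y) = 3*y**2 + 6*y + 41; no integer root y with |y| ≤ 4.
  x = 4: f_y(4, y) = 3*y**2 + 8*y + 61; no integer root y with |y| ≤ 4.
Only singular point on the grid: (-2, 1).
Classify: substitute x = -2 + u, y = 1 + v and expand: f = -2*u**3 + 2*u**2*v - u**2 + u*v**2 + v**3 + v**2.
No constant or linear terms (consistent with a singular point). Quadratic part: -u**2 + v**2. Cubic part: -2*u**3 + 2*u**2*v + u*v**2 + v**3.
The quadratic part v**2 - u**2 = (v − u)(v + u) splits into two distinct linear factors, so there are two distinct tangent lines y − 1 = ±(x − -2) — this is a node (ordinary double point).
Classification: node.


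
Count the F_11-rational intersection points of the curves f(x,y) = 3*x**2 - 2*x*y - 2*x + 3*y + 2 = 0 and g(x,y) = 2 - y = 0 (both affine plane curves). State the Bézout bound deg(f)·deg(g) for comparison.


Common zeros: ∅; count = 0; Bézout bound = 2.

deg(f) = 2, deg(g) = 1, so Bézout bound = 2.
Scan x ∈ F_11. For each x, list the y ∈ F_11 with f(x, y) ≡ 0 and those with g(x, y) ≡ 0 (mod 11); the common zeros in that column are the intersection.
  x = 0: f ≡ 0 at y ∈ {3}; g ≡ 0 at y ∈ {2}; common: ∅.
  x = 1: f ≡ 0 at y ∈ {8}; g ≡ 0 at y ∈ {2}; common: ∅.
  x = 2: f ≡ 0 at y ∈ {10}; g ≡ 0 at y ∈ {2}; common: ∅.
  x = 3: f ≡ 0 at y ∈ {4}; g ≡ 0 at y ∈ {2}; common: ∅.
  x = 4: f ≡ 0 at y ∈ {4}; g ≡ 0 at y ∈ {2}; common: ∅.
  x = 5: f ≡ 0 at y ∈ {8}; g ≡ 0 at y ∈ {2}; common: ∅.
  x = 6: f ≡ 0 at y ∈ {6}; g ≡ 0 at y ∈ {2}; common: ∅.
  x = 7: f ≡ 0 at y ∈ ∅; g ≡ 0 at y ∈ {2}; common: ∅.
  x = 8: f ≡ 0 at y ∈ {1}; g ≡ 0 at y ∈ {2}; common: ∅.
  x = 9: f ≡ 0 at y ∈ {10}; g ≡ 0 at y ∈ {2}; common: ∅.
  x = 10: f ≡ 0 at y ∈ {3}; g ≡ 0 at y ∈ {2}; common: ∅.
Collecting: common zeros = ∅, so the count is 0.
Comparison with the Bézout bound: 0 ≤ 2 = deg(f)·deg(g), as expected for curves with no common component (the affine F_11-count falls short of the bound because intersections may lie at infinity, over extension fields, or carry multiplicity).


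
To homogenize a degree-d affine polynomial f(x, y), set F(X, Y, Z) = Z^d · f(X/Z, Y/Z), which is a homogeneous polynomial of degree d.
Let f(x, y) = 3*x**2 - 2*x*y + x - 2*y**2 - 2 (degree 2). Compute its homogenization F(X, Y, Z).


F(X, Y, Z) = 3*X**2 - 2*X*Y + X*Z - 2*Y**2 - 2*Z**2

deg(f) = 2.
Substitute x = X/Z, y = Y/Z into f, then multiply by Z^2.
  monomial 3·x^2·y^0 ↦ 3·X^2·Y^0·Z^0.
  monomial -2·x^1·y^1 ↦ -2·X^1·Y^1·Z^0.
  monomial 1·x^1·y^0 ↦ 1·X^1·Y^0·Z^1.
  monomial -2·x^0·y^2 ↦ -2·X^0·Y^2·Z^0.
  monomial -2·x^0·y^0 ↦ -2·X^0·Y^0·Z^2.
Collecting: F(X, Y, Z) = 3*X**2 - 2*X*Y + X*Z - 2*Y**2 - 2*Z**2.


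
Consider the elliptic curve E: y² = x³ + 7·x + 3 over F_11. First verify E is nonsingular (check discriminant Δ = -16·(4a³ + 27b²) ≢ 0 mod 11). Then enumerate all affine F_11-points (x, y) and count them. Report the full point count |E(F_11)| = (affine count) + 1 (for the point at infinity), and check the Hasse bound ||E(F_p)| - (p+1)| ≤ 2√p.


Affine points = {(0, 5), (0, 6), (1, 0), (2, 5), (2, 6), (5, 3), (5, 8), (9, 5), (9, 6)}; affine count = 9; |E(F_11)| = 10.

Discriminant check: Δ ∝ 4a³ + 27b² = 4·7³ + 27·3² = 4·343 + 27·9 ≡ 9 (mod 11). Nonzero ⇒ E is nonsingular.
For each x ∈ F_11, compute rhs = x³ + 7·x + 3 mod 11, then count y ∈ F_11 with y² ≡ rhs.
  x = 0: rhs = 3, matching y values: 5, 6 (2 points).
  x = 1: rhs = 0, matching y values: 0 (1 points).
  x = 2: rhs = 3, matching y values: 5, 6 (2 points).
  x = 3: rhs = 7, matching y values: none (0 points).
  x = 4: rhs = 7, matching y values: none (0 points).
  x = 5: rhs = 9, matching y values: 3, 8 (2 points).
  x = 6: rhs = 8, matching y values: none (0 points).
  x = 7: rhs = 10, matching y values: none (0 points).
  x = 8: rhs = 10, matching y values: none (0 points).
  x = 9: rhs = 3, matching y values: 5, 6 (2 points).
  x = 10: rhs = 6, matching y values: none (0 points).
Total affine count: 9.
Full point count |E(F_11)| = 9 + 1 = 10.
Hasse bound: |10 − (11+1)| = |-2| = 2 ≤ 2√11 ≈ 6.6332 ✓.


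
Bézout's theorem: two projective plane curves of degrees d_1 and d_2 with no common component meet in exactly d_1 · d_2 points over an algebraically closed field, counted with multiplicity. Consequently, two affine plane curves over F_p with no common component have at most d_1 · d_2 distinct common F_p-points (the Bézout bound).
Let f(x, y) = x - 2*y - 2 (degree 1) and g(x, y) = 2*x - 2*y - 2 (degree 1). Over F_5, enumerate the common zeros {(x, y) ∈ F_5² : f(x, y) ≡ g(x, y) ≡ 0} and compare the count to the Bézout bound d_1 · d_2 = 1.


Common zeros: {(0, 4)}; count = 1; Bézout bound = 1.

deg(f) = 1, deg(g) = 1, so Bézout bound = 1.
Scan x ∈ F_5. For each x, list the y ∈ F_5 with f(x, y) ≡ 0 and those with g(x, y) ≡ 0 (mod 5); the common zeros in that column are the intersection.
  x = 0: f ≡ 0 at y ∈ {4}; g ≡ 0 at y ∈ {4}; common: {4}.
  x = 1: f ≡ 0 at y ∈ {2}; g ≡ 0 at y ∈ {0}; common: ∅.
  x = 2: f ≡ 0 at y ∈ {0}; g ≡ 0 at y ∈ {1}; common: ∅.
  x = 3: f ≡ 0 at y ∈ {3}; g ≡ 0 at y ∈ {2}; common: ∅.
  x = 4: f ≡ 0 at y ∈ {1}; g ≡ 0 at y ∈ {3}; common: ∅.
Collecting: common zeros = {(0, 4)}, so the count is 1.
Comparison with the Bézout bound: 1 ≤ 1 = deg(f)·deg(g), as expected for curves with no common component (the bound is attained).


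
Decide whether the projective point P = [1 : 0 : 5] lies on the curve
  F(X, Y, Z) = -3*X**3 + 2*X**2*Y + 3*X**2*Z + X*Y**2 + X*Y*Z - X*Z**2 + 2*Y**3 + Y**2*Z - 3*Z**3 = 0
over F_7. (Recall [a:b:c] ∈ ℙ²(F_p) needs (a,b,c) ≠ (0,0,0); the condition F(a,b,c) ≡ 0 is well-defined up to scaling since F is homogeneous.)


F(1,0,5) ≡ 4 (mod 7); P is NOT on the curve.

Evaluate F(1, 0, 5) term-by-term (mod 7).
  -3*X**3 ↦ -3·1·1·1 = -3
  2*X**2*Y ↦ 2·1·0·1 = 0
  3*X**2*Z ↦ 3·1·1·5 = 15
  X*Y**2 ↦ 1·1·0·1 = 0
  X*Y*Z ↦ 1·1·0·5 = 0
  -X*Z**2 ↦ -1·1·1·25 = -25
  2*Y**3 ↦ 2·1·0·1 = 0
  Y**2*Z ↦ 1·1·0·5 = 0
  -3*Z**3 ↦ -3·1·1·125 = -375
Sum: F(1, 0, 5) = (-3) + (0) + (15) + (0) + (0) + (-25) + (0) + (0) + (-375) = -388.
Reducing mod 7: -388 ≡ 4 (mod 7).
Since F(a, b, c) ≡ 4 ≠ 0 (mod 7), P does NOT lie on the curve.


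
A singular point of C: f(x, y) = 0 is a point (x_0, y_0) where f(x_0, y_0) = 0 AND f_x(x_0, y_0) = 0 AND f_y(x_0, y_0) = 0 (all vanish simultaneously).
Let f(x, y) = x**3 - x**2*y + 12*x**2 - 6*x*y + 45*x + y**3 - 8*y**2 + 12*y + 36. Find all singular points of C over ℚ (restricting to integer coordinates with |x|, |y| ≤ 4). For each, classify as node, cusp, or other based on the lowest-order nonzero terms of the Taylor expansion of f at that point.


Singular points: {(-3, 3)}; classification: cusp.

Compute partial derivatives:
  f_x = 3*x**2 - 2*x*y + 24*x - 6*y + 45.
  f_y = -x**2 - 6*x + 3*y**2 - 16*y + 12.
Scan x_0 ∈ {−4, ..., 4}. For each x_0, f_y(x_0, y) is a polynomial in y; find its integer roots y ∈ {−4, ..., 4}, then test f_x and f at those candidates.
  x = -4: f_y(-4, y) = 3*y**2 - 16*y + 20; vanishes at y ∈ {2}. (-4, 2): f_x = 1 ≠ 0.
  x = -3: f_y(-3, y) = 3*y**2 - 16*y + 21; vanishes at y ∈ {3}. (-3, 3): f_x = 0, f = 0 — SINGULAR.
  x = -2: f_y(-2, y) = 3*y**2 - 16*y + 20; vanishes at y ∈ {2}. (-2, 2): f_x = 5 ≠ 0.
  x = -1: f_y(-1, y) = 3*y**2 - 16*y + 17; no integer root y with |y| ≤ 4.
  x = 0: f_y(0, y) = 3*y**2 - 16*y + 12; no integer root y with |y| ≤ 4.
  x = 1: f_y(1, y) = 3*y**2 - 16*y + 5; no integer root y with |y| ≤ 4.
  x = 2: f_y(2, y) = 3*y**2 - 16*y - 4; no integer root y with |y| ≤ 4.
  x = 3: f_y(3, y) = 3*y**2 - 16*y - 15; no integer root y with |y| ≤ 4.
  x = 4: f_y(4, y) = 3*y**2 - 16*y - 28; no integer root y with |y| ≤ 4.
Only singular point on the grid: (-3, 3).
Classify: substitute x = -3 + u, y = 3 + v and expand: f = u**3 - u**2*v + v**3 + v**2.
No constant or linear terms (consistent with a singular point). Quadratic part: v**2. Cubic part: u**3 - u**2*v + v**3.
The quadratic part v**2 is a perfect square, so there is a single (double) tangent line v = 0, i.e. y = 3. Restricting the cubic part to that line (v = 0) leaves u**3 ≠ 0, so f is not divisible by v and the branch is v² ≈ -u**3 to lowest order — this is a cusp.
Classification: cusp.


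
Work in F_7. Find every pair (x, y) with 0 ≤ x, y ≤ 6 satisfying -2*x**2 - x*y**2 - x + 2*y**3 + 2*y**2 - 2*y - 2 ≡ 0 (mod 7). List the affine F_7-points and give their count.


Affine F_7-points: {(0, 1), (0, 6), (2, 2), (6, 1), (6, 2), (6, 6)}; count = 6.

For each of the 49 pairs (x, y) ∈ F_7², evaluate f(x, y) mod 7. Record the zeros.
  x = 0: [0↦5, 1↦0, 2↦4, 3↦1, 4↦3, 5↦1, 6↦0]  zeros at y ∈ {1, 6}
  x = 1: [0↦2, 1↦3, 2↦4, 3↦3, 4↦5, 5↦1, 6↦3]  zeros at y ∈ ∅
  x = 2: [0↦2, 1↦2, 2↦0, 3↦1, 4↦3, 5↦4, 6↦2]  zeros at y ∈ {2}
  x = 3: [0↦5, 1↦4, 2↦6, 3↦2, 4↦4, 5↦3, 6↦4]  zeros at y ∈ ∅
  x = 4: [0↦4, 1↦2, 2↦1, 3↦6, 4↦1, 5↦5, 6↦2]  zeros at y ∈ ∅
  x = 5: [0↦6, 1↦3, 2↦6, 3↦6, 4↦1, 5↦3, 6↦3]  zeros at y ∈ ∅
  x = 6: [0↦4, 1↦0, 2↦0, 3↦2, 4↦4, 5↦4, 6↦0]  zeros at y ∈ {1, 2, 6}
Collecting zeros: affine points = {(0, 1), (0, 6), (2, 2), (6, 1), (6, 2), (6, 6)}.
Total count |C(F_7)_aff| = 6.


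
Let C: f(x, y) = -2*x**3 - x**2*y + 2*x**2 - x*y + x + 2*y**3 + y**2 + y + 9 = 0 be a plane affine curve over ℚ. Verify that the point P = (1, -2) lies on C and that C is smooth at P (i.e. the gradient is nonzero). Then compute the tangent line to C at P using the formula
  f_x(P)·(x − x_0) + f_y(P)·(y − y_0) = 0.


Tangent line at P: 5*x + 19*y + 33 = 0.

Step 1: f(1, -2) = 0, so P lies on C.
Step 2: partial derivatives
  f_x(x, y) = -6*x**2 - 2*x*y + 4*x - y + 1, f_y(x, y) = -x**2 - x + 6*y**2 + 2*y + 1.
  f_x(P) = 5, f_y(P) = 19 (gradient nonzero, so P is smooth).
Step 3: tangent line at P: 5·(x − 1) + 19·(y − -2) = 0.
Expanding: 5*x + 19*y + 33 = 0.


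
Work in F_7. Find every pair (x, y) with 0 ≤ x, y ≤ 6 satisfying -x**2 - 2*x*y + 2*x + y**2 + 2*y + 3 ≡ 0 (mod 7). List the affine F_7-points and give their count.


Affine F_7-points: {(3, 0), (3, 4), (4, 3), (5, 4), (6, 0), (6, 3)}; count = 6.

For each of the 49 pairs (x, y) ∈ F_7², evaluate f(x, y) mod 7. Record the zeros.
  x = 0: [0↦3, 1↦6, 2↦4, 3↦4, 4↦6, 5↦3, 6↦2]  zeros at y ∈ ∅
  x = 1: [0↦4, 1↦5, 2↦1, 3↦6, 4↦6, 5↦1, 6↦5]  zeros at y ∈ ∅
  x = 2: [0↦3, 1↦2, 2↦3, 3↦6, 4↦4, 5↦4, 6↦6]  zeros at y ∈ ∅
  x = 3: [0↦0, 1↦4, 2↦3, 3↦4, 4↦0, 5↦5, 6↦5]  zeros at y ∈ {0, 4}
  x = 4: [0↦2, 1↦4, 2↦1, 3↦0, 4↦1, 5↦4, 6↦2]  zeros at y ∈ {3}
  x = 5: [0↦2, 1↦2, 2↦4, 3↦1, 4↦0, 5↦1, 6↦4]  zeros at y ∈ {4}
  x = 6: [0↦0, 1↦5, 2↦5, 3↦0, 4↦4, 5↦3, 6↦4]  zeros at y ∈ {0, 3}
Collecting zeros: affine points = {(3, 0), (3, 4), (4, 3), (5, 4), (6, 0), (6, 3)}.
Total count |C(F_7)_aff| = 6.


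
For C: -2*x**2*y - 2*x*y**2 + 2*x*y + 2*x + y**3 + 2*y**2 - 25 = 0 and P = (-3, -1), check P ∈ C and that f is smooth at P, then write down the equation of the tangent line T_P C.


Tangent line at P: -14*x - 37*y - 79 = 0.

Step 1: f(-3, -1) = 0, so P lies on C.
Step 2: partial derivatives
  f_x(x, y) = -4*x*y - 2*y**2 + 2*y + 2, f_y(x, y) = -2*x**2 - 4*x*y + 2*x + 3*y**2 + 4*y.
  f_x(P) = -14, f_y(P) = -37 (gradient nonzero, so P is smooth).
Step 3: tangent line at P: -14·(x − -3) + -37·(y − -1) = 0.
Expanding: -14*x - 37*y - 79 = 0.


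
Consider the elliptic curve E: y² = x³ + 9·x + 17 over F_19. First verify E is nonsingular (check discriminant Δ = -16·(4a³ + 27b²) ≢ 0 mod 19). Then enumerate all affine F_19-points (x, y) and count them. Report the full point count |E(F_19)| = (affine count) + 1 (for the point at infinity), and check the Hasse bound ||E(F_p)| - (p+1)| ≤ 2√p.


Affine points = {(0, 6), (0, 13), (2, 9), (2, 10), (5, 4), (5, 15), (7, 9), (7, 10), (10, 9), (10, 10), (16, 1), (16, 18), (18, 8), (18, 11)}; affine count = 14; |E(F_19)| = 15.

Discriminant check: Δ ∝ 4a³ + 27b² = 4·9³ + 27·17² = 4·729 + 27·289 ≡ 3 (mod 19). Nonzero ⇒ E is nonsingular.
For each x ∈ F_19, compute rhs = x³ + 9·x + 17 mod 19, then count y ∈ F_19 with y² ≡ rhs.
  x = 0: rhs = 17, matching y values: 6, 13 (2 points).
  x = 1: rhs = 8, matching y values: none (0 points).
  x = 2: rhs = 5, matching y values: 9, 10 (2 points).
  x = 3: rhs = 14, matching y values: none (0 points).
  x = 4: rhs = 3, matching y values: none (0 points).
  x = 5: rhs = 16, matching y values: 4, 15 (2 points).
  x = 6: rhs = 2, matching y values: none (0 points).
  x = 7: rhs = 5, matching y values: 9, 10 (2 points).
  x = 8: rhs = 12, matching y values: none (0 points).
  x = 9: rhs = 10, matching y values: none (0 points).
  x = 10: rhs = 5, matching y values: 9, 10 (2 points).
  x = 11: rhs = 3, matching y values: none (0 points).
  x = 12: rhs = 10, matching y values: none (0 points).
  x = 13: rhs = 13, matching y values: none (0 points).
  x = 14: rhs = 18, matching y values: none (0 points).
  x = 15: rhs = 12, matching y values: none (0 points).
  x = 16: rhs = 1, matching y values: 1, 18 (2 points).
  x = 17: rhs = 10, matching y values: none (0 points).
  x = 18: rhs = 7, matching y values: 8, 11 (2 points).
Total affine count: 14.
Full point count |E(F_19)| = 14 + 1 = 15.
Hasse bound: |15 − (19+1)| = |-5| = 5 ≤ 2√19 ≈ 8.7178 ✓.


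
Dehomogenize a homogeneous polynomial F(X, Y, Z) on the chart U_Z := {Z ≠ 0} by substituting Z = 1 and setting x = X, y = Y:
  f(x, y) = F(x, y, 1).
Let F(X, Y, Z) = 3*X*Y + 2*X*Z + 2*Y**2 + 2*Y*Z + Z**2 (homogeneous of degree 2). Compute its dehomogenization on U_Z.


f(x, y) = 3*x*y + 2*x + 2*y**2 + 2*y + 1

On U_Z we set Z = 1. Each monomial c·X^i·Y^j·Z^k in F becomes c·x^i·y^j·1^k = c·x^i·y^j.
Substituting Z = 1: F(X, Y, 1) = 3*x*y + 2*x + 2*y**2 + 2*y + 1.
Note: deg(f) ≤ deg(F) = 2; strict inequality happens when F is divisible by Z (lost terms).


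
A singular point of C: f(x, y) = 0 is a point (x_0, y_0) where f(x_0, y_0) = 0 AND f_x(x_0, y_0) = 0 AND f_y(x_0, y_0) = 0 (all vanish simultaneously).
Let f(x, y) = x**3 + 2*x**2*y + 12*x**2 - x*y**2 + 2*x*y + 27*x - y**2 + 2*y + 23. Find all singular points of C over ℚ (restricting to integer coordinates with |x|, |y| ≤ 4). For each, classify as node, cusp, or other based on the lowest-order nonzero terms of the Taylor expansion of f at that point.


Singular points: {(-2, -3)}; classification: cusp.

Compute partial derivatives:
  f_x = 3*x**2 + 4*x*y + 24*x - y**2 + 2*y + 27.
  f_y = 2*x**2 - 2*x*y + 2*x - 2*y + 2.
Scan x_0 ∈ {−4, ..., 4}. For each x_0, f_y(x_0, y) is a polynomial in y; find its integer roots y ∈ {−4, ..., 4}, then test f_x and f at those candidates.
  x = -4: f_y(-4, y) = 6*y + 26; no integer root y with |y| ≤ 4.
  x = -3: f_y(-3, y) = 4*y + 14; no integer root y with |y| ≤ 4.
  x = -2: f_y(-2, y) = 2*y + 6; vanishes at y ∈ {-3}. (-2, -3): f_x = 0, f = 0 — SINGULAR.
  x = -1: f_y(-1, y) = 2; no integer root y with |y| ≤ 4.
  x = 0: f_y(0, y) = 2 - 2*y; vanishes at y ∈ {1}. (0, 1): f_x = 28 ≠ 0.
  x = 1: f_y(1, y) = 6 - 4*y; no integer root y with |y| ≤ 4.
  x = 2: f_y(2, y) = 14 - 6*y; no integer root y with |y| ≤ 4.
  x = 3: f_y(3, y) = 26 - 8*y; no integer root y with |y| ≤ 4.
  x = 4: f_y(4, y) = 42 - 10*y; no integer root y with |y| ≤ 4.
Only singular point on the grid: (-2, -3).
Classify: substitute x = -2 + u, y = -3 + v and expand: f = u**3 + 2*u**2*v - u*v**2 + v**2.
No constant or linear terms (consistent with a singular point). Quadratic part: v**2. Cubic part: u**3 + 2*u**2*v - u*v**2.
The quadratic part v**2 is a perfect square, so there is a single (double) tangent line v = 0, i.e. y = -3. Restricting the cubic part to that line (v = 0) leaves u**3 ≠ 0, so f is not divisible by v and the branch is v² ≈ -u**3 to lowest order — this is a cusp.
Classification: cusp.


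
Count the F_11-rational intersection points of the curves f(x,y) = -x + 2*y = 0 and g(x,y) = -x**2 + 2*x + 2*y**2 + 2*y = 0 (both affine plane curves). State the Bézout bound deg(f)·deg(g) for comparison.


Common zeros: {(0, 0), (6, 3)}; count = 2; Bézout bound = 2.

deg(f) = 1, deg(g) = 2, so Bézout bound = 2.
Scan x ∈ F_11. For each x, list the y ∈ F_11 with f(x, y) ≡ 0 and those with g(x, y) ≡ 0 (mod 11); the common zeros in that column are the intersection.
  x = 0: f ≡ 0 at y ∈ {0}; g ≡ 0 at y ∈ {0, 10}; common: {0}.
  x = 1: f ≡ 0 at y ∈ {6}; g ≡ 0 at y ∈ ∅; common: ∅.
  x = 2: f ≡ 0 at y ∈ {1}; g ≡ 0 at y ∈ {0, 10}; common: ∅.
  x = 3: f ≡ 0 at y ∈ {7}; g ≡ 0 at y ∈ ∅; common: ∅.
  x = 4: f ≡ 0 at y ∈ {2}; g ≡ 0 at y ∈ ∅; common: ∅.
  x = 5: f ≡ 0 at y ∈ {8}; g ≡ 0 at y ∈ {1, 9}; common: ∅.
  x = 6: f ≡ 0 at y ∈ {3}; g ≡ 0 at y ∈ {3, 7}; common: {3}.
  x = 7: f ≡ 0 at y ∈ {9}; g ≡ 0 at y ∈ {3, 7}; common: ∅.
  x = 8: f ≡ 0 at y ∈ {4}; g ≡ 0 at y ∈ {1, 9}; common: ∅.
  x = 9: f ≡ 0 at y ∈ {10}; g ≡ 0 at y ∈ ∅; common: ∅.
  x = 10: f ≡ 0 at y ∈ {5}; g ≡ 0 at y ∈ ∅; common: ∅.
Collecting: common zeros = {(0, 0), (6, 3)}, so the count is 2.
Comparison with the Bézout bound: 2 ≤ 2 = deg(f)·deg(g), as expected for curves with no common component (the bound is attained).
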